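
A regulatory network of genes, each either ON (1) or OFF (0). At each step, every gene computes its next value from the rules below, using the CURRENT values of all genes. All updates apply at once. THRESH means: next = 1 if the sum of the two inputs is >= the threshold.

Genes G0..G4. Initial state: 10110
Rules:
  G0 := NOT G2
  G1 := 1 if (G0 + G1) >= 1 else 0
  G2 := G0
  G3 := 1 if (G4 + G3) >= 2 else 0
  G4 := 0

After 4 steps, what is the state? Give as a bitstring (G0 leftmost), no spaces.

Step 1: G0=NOT G2=NOT 1=0 G1=(1+0>=1)=1 G2=G0=1 G3=(0+1>=2)=0 G4=0(const) -> 01100
Step 2: G0=NOT G2=NOT 1=0 G1=(0+1>=1)=1 G2=G0=0 G3=(0+0>=2)=0 G4=0(const) -> 01000
Step 3: G0=NOT G2=NOT 0=1 G1=(0+1>=1)=1 G2=G0=0 G3=(0+0>=2)=0 G4=0(const) -> 11000
Step 4: G0=NOT G2=NOT 0=1 G1=(1+1>=1)=1 G2=G0=1 G3=(0+0>=2)=0 G4=0(const) -> 11100

11100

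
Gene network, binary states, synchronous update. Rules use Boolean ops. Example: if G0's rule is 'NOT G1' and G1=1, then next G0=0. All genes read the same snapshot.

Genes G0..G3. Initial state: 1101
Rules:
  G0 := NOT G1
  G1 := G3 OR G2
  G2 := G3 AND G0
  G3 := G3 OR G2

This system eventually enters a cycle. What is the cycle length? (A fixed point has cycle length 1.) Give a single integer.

Step 0: 1101
Step 1: G0=NOT G1=NOT 1=0 G1=G3|G2=1|0=1 G2=G3&G0=1&1=1 G3=G3|G2=1|0=1 -> 0111
Step 2: G0=NOT G1=NOT 1=0 G1=G3|G2=1|1=1 G2=G3&G0=1&0=0 G3=G3|G2=1|1=1 -> 0101
Step 3: G0=NOT G1=NOT 1=0 G1=G3|G2=1|0=1 G2=G3&G0=1&0=0 G3=G3|G2=1|0=1 -> 0101
State from step 3 equals state from step 2 -> cycle length 1

Answer: 1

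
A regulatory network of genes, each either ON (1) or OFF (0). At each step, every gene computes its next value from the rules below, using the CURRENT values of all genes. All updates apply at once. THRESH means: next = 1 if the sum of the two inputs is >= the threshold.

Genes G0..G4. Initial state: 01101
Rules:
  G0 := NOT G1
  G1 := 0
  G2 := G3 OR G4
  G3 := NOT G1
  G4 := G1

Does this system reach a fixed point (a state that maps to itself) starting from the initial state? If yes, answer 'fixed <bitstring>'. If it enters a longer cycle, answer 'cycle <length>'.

Step 0: 01101
Step 1: G0=NOT G1=NOT 1=0 G1=0(const) G2=G3|G4=0|1=1 G3=NOT G1=NOT 1=0 G4=G1=1 -> 00101
Step 2: G0=NOT G1=NOT 0=1 G1=0(const) G2=G3|G4=0|1=1 G3=NOT G1=NOT 0=1 G4=G1=0 -> 10110
Step 3: G0=NOT G1=NOT 0=1 G1=0(const) G2=G3|G4=1|0=1 G3=NOT G1=NOT 0=1 G4=G1=0 -> 10110
Fixed point reached at step 2: 10110

Answer: fixed 10110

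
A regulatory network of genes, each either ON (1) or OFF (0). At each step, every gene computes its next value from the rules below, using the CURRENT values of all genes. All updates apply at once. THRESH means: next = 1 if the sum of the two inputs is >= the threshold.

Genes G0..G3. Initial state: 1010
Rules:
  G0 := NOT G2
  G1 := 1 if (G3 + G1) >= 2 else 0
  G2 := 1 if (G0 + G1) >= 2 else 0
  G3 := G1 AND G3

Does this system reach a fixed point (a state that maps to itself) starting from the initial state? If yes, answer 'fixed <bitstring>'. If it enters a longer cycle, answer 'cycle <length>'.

Step 0: 1010
Step 1: G0=NOT G2=NOT 1=0 G1=(0+0>=2)=0 G2=(1+0>=2)=0 G3=G1&G3=0&0=0 -> 0000
Step 2: G0=NOT G2=NOT 0=1 G1=(0+0>=2)=0 G2=(0+0>=2)=0 G3=G1&G3=0&0=0 -> 1000
Step 3: G0=NOT G2=NOT 0=1 G1=(0+0>=2)=0 G2=(1+0>=2)=0 G3=G1&G3=0&0=0 -> 1000
Fixed point reached at step 2: 1000

Answer: fixed 1000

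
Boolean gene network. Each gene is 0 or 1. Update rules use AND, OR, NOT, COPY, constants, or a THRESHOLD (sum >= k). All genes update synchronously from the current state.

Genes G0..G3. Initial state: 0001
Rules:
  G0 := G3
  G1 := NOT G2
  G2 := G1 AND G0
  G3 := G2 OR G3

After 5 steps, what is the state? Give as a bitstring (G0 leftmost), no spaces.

Step 1: G0=G3=1 G1=NOT G2=NOT 0=1 G2=G1&G0=0&0=0 G3=G2|G3=0|1=1 -> 1101
Step 2: G0=G3=1 G1=NOT G2=NOT 0=1 G2=G1&G0=1&1=1 G3=G2|G3=0|1=1 -> 1111
Step 3: G0=G3=1 G1=NOT G2=NOT 1=0 G2=G1&G0=1&1=1 G3=G2|G3=1|1=1 -> 1011
Step 4: G0=G3=1 G1=NOT G2=NOT 1=0 G2=G1&G0=0&1=0 G3=G2|G3=1|1=1 -> 1001
Step 5: G0=G3=1 G1=NOT G2=NOT 0=1 G2=G1&G0=0&1=0 G3=G2|G3=0|1=1 -> 1101

1101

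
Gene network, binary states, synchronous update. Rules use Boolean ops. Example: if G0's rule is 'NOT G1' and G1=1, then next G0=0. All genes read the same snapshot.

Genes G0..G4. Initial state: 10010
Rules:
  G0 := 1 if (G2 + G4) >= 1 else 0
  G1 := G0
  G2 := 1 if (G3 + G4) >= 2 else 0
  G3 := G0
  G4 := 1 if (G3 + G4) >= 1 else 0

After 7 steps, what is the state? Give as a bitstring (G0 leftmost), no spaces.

Step 1: G0=(0+0>=1)=0 G1=G0=1 G2=(1+0>=2)=0 G3=G0=1 G4=(1+0>=1)=1 -> 01011
Step 2: G0=(0+1>=1)=1 G1=G0=0 G2=(1+1>=2)=1 G3=G0=0 G4=(1+1>=1)=1 -> 10101
Step 3: G0=(1+1>=1)=1 G1=G0=1 G2=(0+1>=2)=0 G3=G0=1 G4=(0+1>=1)=1 -> 11011
Step 4: G0=(0+1>=1)=1 G1=G0=1 G2=(1+1>=2)=1 G3=G0=1 G4=(1+1>=1)=1 -> 11111
Step 5: G0=(1+1>=1)=1 G1=G0=1 G2=(1+1>=2)=1 G3=G0=1 G4=(1+1>=1)=1 -> 11111
Step 6: G0=(1+1>=1)=1 G1=G0=1 G2=(1+1>=2)=1 G3=G0=1 G4=(1+1>=1)=1 -> 11111
Step 7: G0=(1+1>=1)=1 G1=G0=1 G2=(1+1>=2)=1 G3=G0=1 G4=(1+1>=1)=1 -> 11111

11111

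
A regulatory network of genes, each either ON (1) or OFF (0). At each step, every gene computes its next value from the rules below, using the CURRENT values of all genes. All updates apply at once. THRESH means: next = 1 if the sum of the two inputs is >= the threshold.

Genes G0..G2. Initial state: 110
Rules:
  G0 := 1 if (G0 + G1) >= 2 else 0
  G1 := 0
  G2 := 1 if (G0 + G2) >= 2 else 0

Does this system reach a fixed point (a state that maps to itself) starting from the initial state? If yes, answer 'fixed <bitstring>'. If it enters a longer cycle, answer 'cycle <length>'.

Answer: fixed 000

Derivation:
Step 0: 110
Step 1: G0=(1+1>=2)=1 G1=0(const) G2=(1+0>=2)=0 -> 100
Step 2: G0=(1+0>=2)=0 G1=0(const) G2=(1+0>=2)=0 -> 000
Step 3: G0=(0+0>=2)=0 G1=0(const) G2=(0+0>=2)=0 -> 000
Fixed point reached at step 2: 000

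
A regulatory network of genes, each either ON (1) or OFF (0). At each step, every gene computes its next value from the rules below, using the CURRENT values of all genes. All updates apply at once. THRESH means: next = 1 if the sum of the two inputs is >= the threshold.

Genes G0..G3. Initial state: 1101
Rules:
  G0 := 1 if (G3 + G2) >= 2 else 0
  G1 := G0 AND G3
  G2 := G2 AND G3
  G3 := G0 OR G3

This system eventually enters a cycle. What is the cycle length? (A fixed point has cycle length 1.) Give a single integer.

Answer: 1

Derivation:
Step 0: 1101
Step 1: G0=(1+0>=2)=0 G1=G0&G3=1&1=1 G2=G2&G3=0&1=0 G3=G0|G3=1|1=1 -> 0101
Step 2: G0=(1+0>=2)=0 G1=G0&G3=0&1=0 G2=G2&G3=0&1=0 G3=G0|G3=0|1=1 -> 0001
Step 3: G0=(1+0>=2)=0 G1=G0&G3=0&1=0 G2=G2&G3=0&1=0 G3=G0|G3=0|1=1 -> 0001
State from step 3 equals state from step 2 -> cycle length 1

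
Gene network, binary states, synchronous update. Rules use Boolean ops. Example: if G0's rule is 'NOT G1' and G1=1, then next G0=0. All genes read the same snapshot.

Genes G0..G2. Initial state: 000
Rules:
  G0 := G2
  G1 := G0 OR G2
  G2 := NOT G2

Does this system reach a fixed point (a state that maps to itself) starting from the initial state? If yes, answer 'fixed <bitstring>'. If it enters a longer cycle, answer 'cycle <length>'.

Answer: cycle 2

Derivation:
Step 0: 000
Step 1: G0=G2=0 G1=G0|G2=0|0=0 G2=NOT G2=NOT 0=1 -> 001
Step 2: G0=G2=1 G1=G0|G2=0|1=1 G2=NOT G2=NOT 1=0 -> 110
Step 3: G0=G2=0 G1=G0|G2=1|0=1 G2=NOT G2=NOT 0=1 -> 011
Step 4: G0=G2=1 G1=G0|G2=0|1=1 G2=NOT G2=NOT 1=0 -> 110
Cycle of length 2 starting at step 2 -> no fixed point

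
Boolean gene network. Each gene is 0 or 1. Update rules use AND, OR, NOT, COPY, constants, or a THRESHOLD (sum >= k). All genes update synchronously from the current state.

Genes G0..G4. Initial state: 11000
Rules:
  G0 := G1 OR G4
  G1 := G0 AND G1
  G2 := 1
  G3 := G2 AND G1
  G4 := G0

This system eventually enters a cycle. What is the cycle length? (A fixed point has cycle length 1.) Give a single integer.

Answer: 1

Derivation:
Step 0: 11000
Step 1: G0=G1|G4=1|0=1 G1=G0&G1=1&1=1 G2=1(const) G3=G2&G1=0&1=0 G4=G0=1 -> 11101
Step 2: G0=G1|G4=1|1=1 G1=G0&G1=1&1=1 G2=1(const) G3=G2&G1=1&1=1 G4=G0=1 -> 11111
Step 3: G0=G1|G4=1|1=1 G1=G0&G1=1&1=1 G2=1(const) G3=G2&G1=1&1=1 G4=G0=1 -> 11111
State from step 3 equals state from step 2 -> cycle length 1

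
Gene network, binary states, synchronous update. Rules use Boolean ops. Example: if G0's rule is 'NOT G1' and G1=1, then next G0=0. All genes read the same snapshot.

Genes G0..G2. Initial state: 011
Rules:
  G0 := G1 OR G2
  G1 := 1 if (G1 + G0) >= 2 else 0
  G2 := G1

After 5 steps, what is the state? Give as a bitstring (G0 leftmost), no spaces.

Step 1: G0=G1|G2=1|1=1 G1=(1+0>=2)=0 G2=G1=1 -> 101
Step 2: G0=G1|G2=0|1=1 G1=(0+1>=2)=0 G2=G1=0 -> 100
Step 3: G0=G1|G2=0|0=0 G1=(0+1>=2)=0 G2=G1=0 -> 000
Step 4: G0=G1|G2=0|0=0 G1=(0+0>=2)=0 G2=G1=0 -> 000
Step 5: G0=G1|G2=0|0=0 G1=(0+0>=2)=0 G2=G1=0 -> 000

000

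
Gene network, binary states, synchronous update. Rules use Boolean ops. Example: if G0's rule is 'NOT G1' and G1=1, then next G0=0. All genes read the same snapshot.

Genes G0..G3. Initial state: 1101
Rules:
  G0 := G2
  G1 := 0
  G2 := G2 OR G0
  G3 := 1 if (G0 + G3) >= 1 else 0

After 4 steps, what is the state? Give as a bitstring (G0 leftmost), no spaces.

Step 1: G0=G2=0 G1=0(const) G2=G2|G0=0|1=1 G3=(1+1>=1)=1 -> 0011
Step 2: G0=G2=1 G1=0(const) G2=G2|G0=1|0=1 G3=(0+1>=1)=1 -> 1011
Step 3: G0=G2=1 G1=0(const) G2=G2|G0=1|1=1 G3=(1+1>=1)=1 -> 1011
Step 4: G0=G2=1 G1=0(const) G2=G2|G0=1|1=1 G3=(1+1>=1)=1 -> 1011

1011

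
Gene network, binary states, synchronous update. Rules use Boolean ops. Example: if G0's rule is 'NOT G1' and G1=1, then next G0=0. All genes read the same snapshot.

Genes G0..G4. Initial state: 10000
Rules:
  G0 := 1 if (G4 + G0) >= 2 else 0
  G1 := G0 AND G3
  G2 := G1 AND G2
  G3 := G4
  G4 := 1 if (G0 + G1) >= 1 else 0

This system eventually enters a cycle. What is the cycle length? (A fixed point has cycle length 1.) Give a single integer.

Step 0: 10000
Step 1: G0=(0+1>=2)=0 G1=G0&G3=1&0=0 G2=G1&G2=0&0=0 G3=G4=0 G4=(1+0>=1)=1 -> 00001
Step 2: G0=(1+0>=2)=0 G1=G0&G3=0&0=0 G2=G1&G2=0&0=0 G3=G4=1 G4=(0+0>=1)=0 -> 00010
Step 3: G0=(0+0>=2)=0 G1=G0&G3=0&1=0 G2=G1&G2=0&0=0 G3=G4=0 G4=(0+0>=1)=0 -> 00000
Step 4: G0=(0+0>=2)=0 G1=G0&G3=0&0=0 G2=G1&G2=0&0=0 G3=G4=0 G4=(0+0>=1)=0 -> 00000
State from step 4 equals state from step 3 -> cycle length 1

Answer: 1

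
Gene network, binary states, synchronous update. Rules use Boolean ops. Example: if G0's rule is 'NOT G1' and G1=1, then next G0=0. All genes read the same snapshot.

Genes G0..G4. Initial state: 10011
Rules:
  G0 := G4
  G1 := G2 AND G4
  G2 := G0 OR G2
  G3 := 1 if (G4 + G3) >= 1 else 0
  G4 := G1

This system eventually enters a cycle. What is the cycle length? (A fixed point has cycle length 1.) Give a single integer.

Step 0: 10011
Step 1: G0=G4=1 G1=G2&G4=0&1=0 G2=G0|G2=1|0=1 G3=(1+1>=1)=1 G4=G1=0 -> 10110
Step 2: G0=G4=0 G1=G2&G4=1&0=0 G2=G0|G2=1|1=1 G3=(0+1>=1)=1 G4=G1=0 -> 00110
Step 3: G0=G4=0 G1=G2&G4=1&0=0 G2=G0|G2=0|1=1 G3=(0+1>=1)=1 G4=G1=0 -> 00110
State from step 3 equals state from step 2 -> cycle length 1

Answer: 1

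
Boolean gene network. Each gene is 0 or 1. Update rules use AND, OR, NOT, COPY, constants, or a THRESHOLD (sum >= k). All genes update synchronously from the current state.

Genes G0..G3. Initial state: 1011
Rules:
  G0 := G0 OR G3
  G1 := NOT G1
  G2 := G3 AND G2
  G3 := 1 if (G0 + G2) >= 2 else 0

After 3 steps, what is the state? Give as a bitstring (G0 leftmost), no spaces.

Step 1: G0=G0|G3=1|1=1 G1=NOT G1=NOT 0=1 G2=G3&G2=1&1=1 G3=(1+1>=2)=1 -> 1111
Step 2: G0=G0|G3=1|1=1 G1=NOT G1=NOT 1=0 G2=G3&G2=1&1=1 G3=(1+1>=2)=1 -> 1011
Step 3: G0=G0|G3=1|1=1 G1=NOT G1=NOT 0=1 G2=G3&G2=1&1=1 G3=(1+1>=2)=1 -> 1111

1111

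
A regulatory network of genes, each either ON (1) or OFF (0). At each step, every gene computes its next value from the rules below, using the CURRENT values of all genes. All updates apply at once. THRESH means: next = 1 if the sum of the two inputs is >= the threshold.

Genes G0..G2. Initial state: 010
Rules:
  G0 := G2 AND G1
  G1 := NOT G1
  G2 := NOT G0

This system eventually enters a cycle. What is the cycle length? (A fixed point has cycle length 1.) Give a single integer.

Step 0: 010
Step 1: G0=G2&G1=0&1=0 G1=NOT G1=NOT 1=0 G2=NOT G0=NOT 0=1 -> 001
Step 2: G0=G2&G1=1&0=0 G1=NOT G1=NOT 0=1 G2=NOT G0=NOT 0=1 -> 011
Step 3: G0=G2&G1=1&1=1 G1=NOT G1=NOT 1=0 G2=NOT G0=NOT 0=1 -> 101
Step 4: G0=G2&G1=1&0=0 G1=NOT G1=NOT 0=1 G2=NOT G0=NOT 1=0 -> 010
State from step 4 equals state from step 0 -> cycle length 4

Answer: 4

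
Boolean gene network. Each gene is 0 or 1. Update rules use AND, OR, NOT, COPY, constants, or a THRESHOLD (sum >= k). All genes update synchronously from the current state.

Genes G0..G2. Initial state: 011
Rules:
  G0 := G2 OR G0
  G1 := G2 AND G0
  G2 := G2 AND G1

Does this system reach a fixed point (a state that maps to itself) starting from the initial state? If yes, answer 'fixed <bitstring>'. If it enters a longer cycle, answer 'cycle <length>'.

Step 0: 011
Step 1: G0=G2|G0=1|0=1 G1=G2&G0=1&0=0 G2=G2&G1=1&1=1 -> 101
Step 2: G0=G2|G0=1|1=1 G1=G2&G0=1&1=1 G2=G2&G1=1&0=0 -> 110
Step 3: G0=G2|G0=0|1=1 G1=G2&G0=0&1=0 G2=G2&G1=0&1=0 -> 100
Step 4: G0=G2|G0=0|1=1 G1=G2&G0=0&1=0 G2=G2&G1=0&0=0 -> 100
Fixed point reached at step 3: 100

Answer: fixed 100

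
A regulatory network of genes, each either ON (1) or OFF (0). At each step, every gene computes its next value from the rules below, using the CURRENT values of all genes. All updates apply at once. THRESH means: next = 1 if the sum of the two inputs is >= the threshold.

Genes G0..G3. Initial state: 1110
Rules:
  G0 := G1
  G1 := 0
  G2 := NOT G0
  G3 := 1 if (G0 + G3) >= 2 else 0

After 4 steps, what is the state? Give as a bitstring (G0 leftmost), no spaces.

Step 1: G0=G1=1 G1=0(const) G2=NOT G0=NOT 1=0 G3=(1+0>=2)=0 -> 1000
Step 2: G0=G1=0 G1=0(const) G2=NOT G0=NOT 1=0 G3=(1+0>=2)=0 -> 0000
Step 3: G0=G1=0 G1=0(const) G2=NOT G0=NOT 0=1 G3=(0+0>=2)=0 -> 0010
Step 4: G0=G1=0 G1=0(const) G2=NOT G0=NOT 0=1 G3=(0+0>=2)=0 -> 0010

0010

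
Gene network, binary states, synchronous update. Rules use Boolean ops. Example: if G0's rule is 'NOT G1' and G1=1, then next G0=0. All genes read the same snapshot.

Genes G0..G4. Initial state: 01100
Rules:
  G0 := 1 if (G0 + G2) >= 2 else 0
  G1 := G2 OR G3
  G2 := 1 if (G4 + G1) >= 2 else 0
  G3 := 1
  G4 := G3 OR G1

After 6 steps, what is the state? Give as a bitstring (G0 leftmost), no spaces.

Step 1: G0=(0+1>=2)=0 G1=G2|G3=1|0=1 G2=(0+1>=2)=0 G3=1(const) G4=G3|G1=0|1=1 -> 01011
Step 2: G0=(0+0>=2)=0 G1=G2|G3=0|1=1 G2=(1+1>=2)=1 G3=1(const) G4=G3|G1=1|1=1 -> 01111
Step 3: G0=(0+1>=2)=0 G1=G2|G3=1|1=1 G2=(1+1>=2)=1 G3=1(const) G4=G3|G1=1|1=1 -> 01111
Step 4: G0=(0+1>=2)=0 G1=G2|G3=1|1=1 G2=(1+1>=2)=1 G3=1(const) G4=G3|G1=1|1=1 -> 01111
Step 5: G0=(0+1>=2)=0 G1=G2|G3=1|1=1 G2=(1+1>=2)=1 G3=1(const) G4=G3|G1=1|1=1 -> 01111
Step 6: G0=(0+1>=2)=0 G1=G2|G3=1|1=1 G2=(1+1>=2)=1 G3=1(const) G4=G3|G1=1|1=1 -> 01111

01111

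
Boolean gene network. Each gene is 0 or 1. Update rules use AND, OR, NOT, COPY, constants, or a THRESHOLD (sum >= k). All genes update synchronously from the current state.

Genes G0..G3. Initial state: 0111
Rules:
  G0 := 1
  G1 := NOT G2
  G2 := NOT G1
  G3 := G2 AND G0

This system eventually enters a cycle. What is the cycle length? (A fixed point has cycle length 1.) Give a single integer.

Answer: 2

Derivation:
Step 0: 0111
Step 1: G0=1(const) G1=NOT G2=NOT 1=0 G2=NOT G1=NOT 1=0 G3=G2&G0=1&0=0 -> 1000
Step 2: G0=1(const) G1=NOT G2=NOT 0=1 G2=NOT G1=NOT 0=1 G3=G2&G0=0&1=0 -> 1110
Step 3: G0=1(const) G1=NOT G2=NOT 1=0 G2=NOT G1=NOT 1=0 G3=G2&G0=1&1=1 -> 1001
Step 4: G0=1(const) G1=NOT G2=NOT 0=1 G2=NOT G1=NOT 0=1 G3=G2&G0=0&1=0 -> 1110
State from step 4 equals state from step 2 -> cycle length 2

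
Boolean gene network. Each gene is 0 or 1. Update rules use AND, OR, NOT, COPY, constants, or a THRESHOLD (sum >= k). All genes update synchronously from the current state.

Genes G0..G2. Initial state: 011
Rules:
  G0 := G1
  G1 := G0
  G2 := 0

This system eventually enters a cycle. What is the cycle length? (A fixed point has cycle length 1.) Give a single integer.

Answer: 2

Derivation:
Step 0: 011
Step 1: G0=G1=1 G1=G0=0 G2=0(const) -> 100
Step 2: G0=G1=0 G1=G0=1 G2=0(const) -> 010
Step 3: G0=G1=1 G1=G0=0 G2=0(const) -> 100
State from step 3 equals state from step 1 -> cycle length 2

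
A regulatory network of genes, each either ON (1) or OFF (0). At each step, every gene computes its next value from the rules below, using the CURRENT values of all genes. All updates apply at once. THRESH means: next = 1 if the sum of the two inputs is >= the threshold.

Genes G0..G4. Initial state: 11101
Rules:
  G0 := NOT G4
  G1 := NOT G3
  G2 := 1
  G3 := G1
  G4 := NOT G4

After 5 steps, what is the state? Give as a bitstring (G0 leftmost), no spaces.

Step 1: G0=NOT G4=NOT 1=0 G1=NOT G3=NOT 0=1 G2=1(const) G3=G1=1 G4=NOT G4=NOT 1=0 -> 01110
Step 2: G0=NOT G4=NOT 0=1 G1=NOT G3=NOT 1=0 G2=1(const) G3=G1=1 G4=NOT G4=NOT 0=1 -> 10111
Step 3: G0=NOT G4=NOT 1=0 G1=NOT G3=NOT 1=0 G2=1(const) G3=G1=0 G4=NOT G4=NOT 1=0 -> 00100
Step 4: G0=NOT G4=NOT 0=1 G1=NOT G3=NOT 0=1 G2=1(const) G3=G1=0 G4=NOT G4=NOT 0=1 -> 11101
Step 5: G0=NOT G4=NOT 1=0 G1=NOT G3=NOT 0=1 G2=1(const) G3=G1=1 G4=NOT G4=NOT 1=0 -> 01110

01110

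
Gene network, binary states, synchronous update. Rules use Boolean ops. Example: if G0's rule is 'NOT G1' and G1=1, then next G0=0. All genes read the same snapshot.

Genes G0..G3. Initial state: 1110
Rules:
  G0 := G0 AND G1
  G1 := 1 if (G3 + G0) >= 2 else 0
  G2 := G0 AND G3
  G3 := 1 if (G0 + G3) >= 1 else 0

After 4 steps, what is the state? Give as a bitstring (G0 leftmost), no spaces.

Step 1: G0=G0&G1=1&1=1 G1=(0+1>=2)=0 G2=G0&G3=1&0=0 G3=(1+0>=1)=1 -> 1001
Step 2: G0=G0&G1=1&0=0 G1=(1+1>=2)=1 G2=G0&G3=1&1=1 G3=(1+1>=1)=1 -> 0111
Step 3: G0=G0&G1=0&1=0 G1=(1+0>=2)=0 G2=G0&G3=0&1=0 G3=(0+1>=1)=1 -> 0001
Step 4: G0=G0&G1=0&0=0 G1=(1+0>=2)=0 G2=G0&G3=0&1=0 G3=(0+1>=1)=1 -> 0001

0001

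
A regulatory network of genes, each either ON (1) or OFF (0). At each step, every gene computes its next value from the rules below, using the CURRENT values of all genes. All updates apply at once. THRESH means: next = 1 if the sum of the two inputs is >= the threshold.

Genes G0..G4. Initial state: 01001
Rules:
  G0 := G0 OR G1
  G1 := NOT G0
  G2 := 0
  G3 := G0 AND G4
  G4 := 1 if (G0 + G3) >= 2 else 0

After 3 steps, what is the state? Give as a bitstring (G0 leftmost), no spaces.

Step 1: G0=G0|G1=0|1=1 G1=NOT G0=NOT 0=1 G2=0(const) G3=G0&G4=0&1=0 G4=(0+0>=2)=0 -> 11000
Step 2: G0=G0|G1=1|1=1 G1=NOT G0=NOT 1=0 G2=0(const) G3=G0&G4=1&0=0 G4=(1+0>=2)=0 -> 10000
Step 3: G0=G0|G1=1|0=1 G1=NOT G0=NOT 1=0 G2=0(const) G3=G0&G4=1&0=0 G4=(1+0>=2)=0 -> 10000

10000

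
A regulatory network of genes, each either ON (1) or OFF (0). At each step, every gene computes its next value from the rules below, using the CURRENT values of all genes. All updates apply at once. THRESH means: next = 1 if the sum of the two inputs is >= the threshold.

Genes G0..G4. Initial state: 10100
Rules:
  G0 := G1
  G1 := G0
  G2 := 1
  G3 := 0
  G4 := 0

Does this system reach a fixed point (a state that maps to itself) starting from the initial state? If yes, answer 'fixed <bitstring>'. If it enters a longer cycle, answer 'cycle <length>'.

Step 0: 10100
Step 1: G0=G1=0 G1=G0=1 G2=1(const) G3=0(const) G4=0(const) -> 01100
Step 2: G0=G1=1 G1=G0=0 G2=1(const) G3=0(const) G4=0(const) -> 10100
Cycle of length 2 starting at step 0 -> no fixed point

Answer: cycle 2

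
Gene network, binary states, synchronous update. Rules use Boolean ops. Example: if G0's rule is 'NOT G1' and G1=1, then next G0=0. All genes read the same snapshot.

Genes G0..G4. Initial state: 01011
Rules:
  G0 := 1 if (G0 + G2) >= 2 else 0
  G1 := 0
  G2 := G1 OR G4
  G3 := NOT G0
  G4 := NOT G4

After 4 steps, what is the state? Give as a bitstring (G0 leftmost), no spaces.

Step 1: G0=(0+0>=2)=0 G1=0(const) G2=G1|G4=1|1=1 G3=NOT G0=NOT 0=1 G4=NOT G4=NOT 1=0 -> 00110
Step 2: G0=(0+1>=2)=0 G1=0(const) G2=G1|G4=0|0=0 G3=NOT G0=NOT 0=1 G4=NOT G4=NOT 0=1 -> 00011
Step 3: G0=(0+0>=2)=0 G1=0(const) G2=G1|G4=0|1=1 G3=NOT G0=NOT 0=1 G4=NOT G4=NOT 1=0 -> 00110
Step 4: G0=(0+1>=2)=0 G1=0(const) G2=G1|G4=0|0=0 G3=NOT G0=NOT 0=1 G4=NOT G4=NOT 0=1 -> 00011

00011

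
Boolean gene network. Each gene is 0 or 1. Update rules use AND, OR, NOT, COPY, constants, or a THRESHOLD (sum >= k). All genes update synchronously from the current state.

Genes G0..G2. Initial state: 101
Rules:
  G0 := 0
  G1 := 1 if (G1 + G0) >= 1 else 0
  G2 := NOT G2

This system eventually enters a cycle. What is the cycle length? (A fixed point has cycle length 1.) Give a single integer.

Answer: 2

Derivation:
Step 0: 101
Step 1: G0=0(const) G1=(0+1>=1)=1 G2=NOT G2=NOT 1=0 -> 010
Step 2: G0=0(const) G1=(1+0>=1)=1 G2=NOT G2=NOT 0=1 -> 011
Step 3: G0=0(const) G1=(1+0>=1)=1 G2=NOT G2=NOT 1=0 -> 010
State from step 3 equals state from step 1 -> cycle length 2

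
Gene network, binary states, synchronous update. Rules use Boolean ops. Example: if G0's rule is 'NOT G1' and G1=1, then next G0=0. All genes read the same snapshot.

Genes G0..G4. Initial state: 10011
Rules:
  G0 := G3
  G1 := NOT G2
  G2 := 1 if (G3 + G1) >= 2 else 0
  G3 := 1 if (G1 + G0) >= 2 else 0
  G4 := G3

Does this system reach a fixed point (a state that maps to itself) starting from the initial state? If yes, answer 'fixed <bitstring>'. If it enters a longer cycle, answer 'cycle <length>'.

Step 0: 10011
Step 1: G0=G3=1 G1=NOT G2=NOT 0=1 G2=(1+0>=2)=0 G3=(0+1>=2)=0 G4=G3=1 -> 11001
Step 2: G0=G3=0 G1=NOT G2=NOT 0=1 G2=(0+1>=2)=0 G3=(1+1>=2)=1 G4=G3=0 -> 01010
Step 3: G0=G3=1 G1=NOT G2=NOT 0=1 G2=(1+1>=2)=1 G3=(1+0>=2)=0 G4=G3=1 -> 11101
Step 4: G0=G3=0 G1=NOT G2=NOT 1=0 G2=(0+1>=2)=0 G3=(1+1>=2)=1 G4=G3=0 -> 00010
Step 5: G0=G3=1 G1=NOT G2=NOT 0=1 G2=(1+0>=2)=0 G3=(0+0>=2)=0 G4=G3=1 -> 11001
Cycle of length 4 starting at step 1 -> no fixed point

Answer: cycle 4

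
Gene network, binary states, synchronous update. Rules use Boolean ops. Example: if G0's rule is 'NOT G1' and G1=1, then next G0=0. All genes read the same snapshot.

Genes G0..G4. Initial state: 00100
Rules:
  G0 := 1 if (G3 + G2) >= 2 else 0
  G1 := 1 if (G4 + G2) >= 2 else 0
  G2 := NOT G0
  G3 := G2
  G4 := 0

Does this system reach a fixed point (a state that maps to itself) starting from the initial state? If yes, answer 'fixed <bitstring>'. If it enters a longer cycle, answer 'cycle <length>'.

Step 0: 00100
Step 1: G0=(0+1>=2)=0 G1=(0+1>=2)=0 G2=NOT G0=NOT 0=1 G3=G2=1 G4=0(const) -> 00110
Step 2: G0=(1+1>=2)=1 G1=(0+1>=2)=0 G2=NOT G0=NOT 0=1 G3=G2=1 G4=0(const) -> 10110
Step 3: G0=(1+1>=2)=1 G1=(0+1>=2)=0 G2=NOT G0=NOT 1=0 G3=G2=1 G4=0(const) -> 10010
Step 4: G0=(1+0>=2)=0 G1=(0+0>=2)=0 G2=NOT G0=NOT 1=0 G3=G2=0 G4=0(const) -> 00000
Step 5: G0=(0+0>=2)=0 G1=(0+0>=2)=0 G2=NOT G0=NOT 0=1 G3=G2=0 G4=0(const) -> 00100
Cycle of length 5 starting at step 0 -> no fixed point

Answer: cycle 5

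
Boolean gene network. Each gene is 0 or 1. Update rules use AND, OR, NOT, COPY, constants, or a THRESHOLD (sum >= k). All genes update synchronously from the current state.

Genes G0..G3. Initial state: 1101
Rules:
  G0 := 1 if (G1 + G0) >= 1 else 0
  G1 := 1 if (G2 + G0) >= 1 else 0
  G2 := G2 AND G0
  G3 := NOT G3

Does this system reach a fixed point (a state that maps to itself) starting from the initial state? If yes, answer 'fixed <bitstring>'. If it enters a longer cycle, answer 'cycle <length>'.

Answer: cycle 2

Derivation:
Step 0: 1101
Step 1: G0=(1+1>=1)=1 G1=(0+1>=1)=1 G2=G2&G0=0&1=0 G3=NOT G3=NOT 1=0 -> 1100
Step 2: G0=(1+1>=1)=1 G1=(0+1>=1)=1 G2=G2&G0=0&1=0 G3=NOT G3=NOT 0=1 -> 1101
Cycle of length 2 starting at step 0 -> no fixed point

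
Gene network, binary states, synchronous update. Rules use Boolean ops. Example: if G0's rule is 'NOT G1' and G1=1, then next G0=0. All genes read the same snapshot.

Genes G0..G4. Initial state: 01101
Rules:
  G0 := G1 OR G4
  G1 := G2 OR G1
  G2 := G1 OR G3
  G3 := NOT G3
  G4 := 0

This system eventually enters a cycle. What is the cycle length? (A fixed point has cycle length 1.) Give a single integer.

Step 0: 01101
Step 1: G0=G1|G4=1|1=1 G1=G2|G1=1|1=1 G2=G1|G3=1|0=1 G3=NOT G3=NOT 0=1 G4=0(const) -> 11110
Step 2: G0=G1|G4=1|0=1 G1=G2|G1=1|1=1 G2=G1|G3=1|1=1 G3=NOT G3=NOT 1=0 G4=0(const) -> 11100
Step 3: G0=G1|G4=1|0=1 G1=G2|G1=1|1=1 G2=G1|G3=1|0=1 G3=NOT G3=NOT 0=1 G4=0(const) -> 11110
State from step 3 equals state from step 1 -> cycle length 2

Answer: 2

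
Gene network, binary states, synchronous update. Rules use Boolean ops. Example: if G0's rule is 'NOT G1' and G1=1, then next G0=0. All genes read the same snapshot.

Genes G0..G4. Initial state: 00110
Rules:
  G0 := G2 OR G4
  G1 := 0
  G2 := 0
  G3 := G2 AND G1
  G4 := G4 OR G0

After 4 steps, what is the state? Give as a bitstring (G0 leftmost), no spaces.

Step 1: G0=G2|G4=1|0=1 G1=0(const) G2=0(const) G3=G2&G1=1&0=0 G4=G4|G0=0|0=0 -> 10000
Step 2: G0=G2|G4=0|0=0 G1=0(const) G2=0(const) G3=G2&G1=0&0=0 G4=G4|G0=0|1=1 -> 00001
Step 3: G0=G2|G4=0|1=1 G1=0(const) G2=0(const) G3=G2&G1=0&0=0 G4=G4|G0=1|0=1 -> 10001
Step 4: G0=G2|G4=0|1=1 G1=0(const) G2=0(const) G3=G2&G1=0&0=0 G4=G4|G0=1|1=1 -> 10001

10001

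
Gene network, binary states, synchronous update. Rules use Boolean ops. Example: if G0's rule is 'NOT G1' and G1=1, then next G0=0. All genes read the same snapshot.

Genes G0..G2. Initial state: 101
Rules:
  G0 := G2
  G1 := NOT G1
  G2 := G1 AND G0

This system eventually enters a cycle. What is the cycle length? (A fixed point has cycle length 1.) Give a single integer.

Step 0: 101
Step 1: G0=G2=1 G1=NOT G1=NOT 0=1 G2=G1&G0=0&1=0 -> 110
Step 2: G0=G2=0 G1=NOT G1=NOT 1=0 G2=G1&G0=1&1=1 -> 001
Step 3: G0=G2=1 G1=NOT G1=NOT 0=1 G2=G1&G0=0&0=0 -> 110
State from step 3 equals state from step 1 -> cycle length 2

Answer: 2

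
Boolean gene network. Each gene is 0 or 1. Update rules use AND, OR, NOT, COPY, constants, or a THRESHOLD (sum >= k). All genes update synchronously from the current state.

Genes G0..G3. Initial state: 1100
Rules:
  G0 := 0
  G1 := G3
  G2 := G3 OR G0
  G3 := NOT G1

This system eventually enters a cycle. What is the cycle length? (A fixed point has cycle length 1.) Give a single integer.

Answer: 4

Derivation:
Step 0: 1100
Step 1: G0=0(const) G1=G3=0 G2=G3|G0=0|1=1 G3=NOT G1=NOT 1=0 -> 0010
Step 2: G0=0(const) G1=G3=0 G2=G3|G0=0|0=0 G3=NOT G1=NOT 0=1 -> 0001
Step 3: G0=0(const) G1=G3=1 G2=G3|G0=1|0=1 G3=NOT G1=NOT 0=1 -> 0111
Step 4: G0=0(const) G1=G3=1 G2=G3|G0=1|0=1 G3=NOT G1=NOT 1=0 -> 0110
Step 5: G0=0(const) G1=G3=0 G2=G3|G0=0|0=0 G3=NOT G1=NOT 1=0 -> 0000
Step 6: G0=0(const) G1=G3=0 G2=G3|G0=0|0=0 G3=NOT G1=NOT 0=1 -> 0001
State from step 6 equals state from step 2 -> cycle length 4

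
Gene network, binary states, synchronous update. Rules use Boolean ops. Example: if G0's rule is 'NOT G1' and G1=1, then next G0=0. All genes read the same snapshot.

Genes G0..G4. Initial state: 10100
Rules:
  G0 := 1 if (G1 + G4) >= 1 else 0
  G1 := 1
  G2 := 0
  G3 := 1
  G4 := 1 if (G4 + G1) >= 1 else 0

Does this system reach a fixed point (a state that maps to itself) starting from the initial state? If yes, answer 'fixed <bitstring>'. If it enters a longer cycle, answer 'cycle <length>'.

Answer: fixed 11011

Derivation:
Step 0: 10100
Step 1: G0=(0+0>=1)=0 G1=1(const) G2=0(const) G3=1(const) G4=(0+0>=1)=0 -> 01010
Step 2: G0=(1+0>=1)=1 G1=1(const) G2=0(const) G3=1(const) G4=(0+1>=1)=1 -> 11011
Step 3: G0=(1+1>=1)=1 G1=1(const) G2=0(const) G3=1(const) G4=(1+1>=1)=1 -> 11011
Fixed point reached at step 2: 11011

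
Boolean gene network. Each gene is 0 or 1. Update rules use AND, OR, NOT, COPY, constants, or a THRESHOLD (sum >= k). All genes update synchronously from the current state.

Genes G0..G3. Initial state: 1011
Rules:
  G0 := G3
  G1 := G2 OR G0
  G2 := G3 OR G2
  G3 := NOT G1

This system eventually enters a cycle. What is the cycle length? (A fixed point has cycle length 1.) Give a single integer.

Answer: 1

Derivation:
Step 0: 1011
Step 1: G0=G3=1 G1=G2|G0=1|1=1 G2=G3|G2=1|1=1 G3=NOT G1=NOT 0=1 -> 1111
Step 2: G0=G3=1 G1=G2|G0=1|1=1 G2=G3|G2=1|1=1 G3=NOT G1=NOT 1=0 -> 1110
Step 3: G0=G3=0 G1=G2|G0=1|1=1 G2=G3|G2=0|1=1 G3=NOT G1=NOT 1=0 -> 0110
Step 4: G0=G3=0 G1=G2|G0=1|0=1 G2=G3|G2=0|1=1 G3=NOT G1=NOT 1=0 -> 0110
State from step 4 equals state from step 3 -> cycle length 1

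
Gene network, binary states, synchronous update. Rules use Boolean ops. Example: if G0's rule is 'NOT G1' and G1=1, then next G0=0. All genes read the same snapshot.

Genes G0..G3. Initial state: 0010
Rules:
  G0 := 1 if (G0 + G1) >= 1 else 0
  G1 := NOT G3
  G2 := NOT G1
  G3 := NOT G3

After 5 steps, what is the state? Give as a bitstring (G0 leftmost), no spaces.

Step 1: G0=(0+0>=1)=0 G1=NOT G3=NOT 0=1 G2=NOT G1=NOT 0=1 G3=NOT G3=NOT 0=1 -> 0111
Step 2: G0=(0+1>=1)=1 G1=NOT G3=NOT 1=0 G2=NOT G1=NOT 1=0 G3=NOT G3=NOT 1=0 -> 1000
Step 3: G0=(1+0>=1)=1 G1=NOT G3=NOT 0=1 G2=NOT G1=NOT 0=1 G3=NOT G3=NOT 0=1 -> 1111
Step 4: G0=(1+1>=1)=1 G1=NOT G3=NOT 1=0 G2=NOT G1=NOT 1=0 G3=NOT G3=NOT 1=0 -> 1000
Step 5: G0=(1+0>=1)=1 G1=NOT G3=NOT 0=1 G2=NOT G1=NOT 0=1 G3=NOT G3=NOT 0=1 -> 1111

1111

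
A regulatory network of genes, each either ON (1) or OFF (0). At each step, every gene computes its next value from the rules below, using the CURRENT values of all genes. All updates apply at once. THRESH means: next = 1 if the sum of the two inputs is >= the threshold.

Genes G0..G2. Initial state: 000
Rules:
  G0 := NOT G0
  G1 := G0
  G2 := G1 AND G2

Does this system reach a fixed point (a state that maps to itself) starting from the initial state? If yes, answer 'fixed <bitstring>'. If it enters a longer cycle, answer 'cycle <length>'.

Answer: cycle 2

Derivation:
Step 0: 000
Step 1: G0=NOT G0=NOT 0=1 G1=G0=0 G2=G1&G2=0&0=0 -> 100
Step 2: G0=NOT G0=NOT 1=0 G1=G0=1 G2=G1&G2=0&0=0 -> 010
Step 3: G0=NOT G0=NOT 0=1 G1=G0=0 G2=G1&G2=1&0=0 -> 100
Cycle of length 2 starting at step 1 -> no fixed point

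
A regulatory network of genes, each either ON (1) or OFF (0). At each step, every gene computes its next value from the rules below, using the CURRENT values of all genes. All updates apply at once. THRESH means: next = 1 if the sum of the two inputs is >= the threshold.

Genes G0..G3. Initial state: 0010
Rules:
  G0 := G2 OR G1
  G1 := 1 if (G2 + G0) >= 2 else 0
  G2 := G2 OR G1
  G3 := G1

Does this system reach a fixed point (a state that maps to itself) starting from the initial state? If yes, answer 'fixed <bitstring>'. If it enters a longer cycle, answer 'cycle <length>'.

Step 0: 0010
Step 1: G0=G2|G1=1|0=1 G1=(1+0>=2)=0 G2=G2|G1=1|0=1 G3=G1=0 -> 1010
Step 2: G0=G2|G1=1|0=1 G1=(1+1>=2)=1 G2=G2|G1=1|0=1 G3=G1=0 -> 1110
Step 3: G0=G2|G1=1|1=1 G1=(1+1>=2)=1 G2=G2|G1=1|1=1 G3=G1=1 -> 1111
Step 4: G0=G2|G1=1|1=1 G1=(1+1>=2)=1 G2=G2|G1=1|1=1 G3=G1=1 -> 1111
Fixed point reached at step 3: 1111

Answer: fixed 1111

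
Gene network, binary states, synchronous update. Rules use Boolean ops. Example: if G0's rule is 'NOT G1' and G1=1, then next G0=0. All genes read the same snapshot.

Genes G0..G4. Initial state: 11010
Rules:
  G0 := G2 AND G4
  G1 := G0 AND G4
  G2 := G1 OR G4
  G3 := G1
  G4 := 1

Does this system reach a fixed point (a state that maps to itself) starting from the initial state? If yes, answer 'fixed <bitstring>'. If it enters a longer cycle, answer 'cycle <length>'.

Step 0: 11010
Step 1: G0=G2&G4=0&0=0 G1=G0&G4=1&0=0 G2=G1|G4=1|0=1 G3=G1=1 G4=1(const) -> 00111
Step 2: G0=G2&G4=1&1=1 G1=G0&G4=0&1=0 G2=G1|G4=0|1=1 G3=G1=0 G4=1(const) -> 10101
Step 3: G0=G2&G4=1&1=1 G1=G0&G4=1&1=1 G2=G1|G4=0|1=1 G3=G1=0 G4=1(const) -> 11101
Step 4: G0=G2&G4=1&1=1 G1=G0&G4=1&1=1 G2=G1|G4=1|1=1 G3=G1=1 G4=1(const) -> 11111
Step 5: G0=G2&G4=1&1=1 G1=G0&G4=1&1=1 G2=G1|G4=1|1=1 G3=G1=1 G4=1(const) -> 11111
Fixed point reached at step 4: 11111

Answer: fixed 11111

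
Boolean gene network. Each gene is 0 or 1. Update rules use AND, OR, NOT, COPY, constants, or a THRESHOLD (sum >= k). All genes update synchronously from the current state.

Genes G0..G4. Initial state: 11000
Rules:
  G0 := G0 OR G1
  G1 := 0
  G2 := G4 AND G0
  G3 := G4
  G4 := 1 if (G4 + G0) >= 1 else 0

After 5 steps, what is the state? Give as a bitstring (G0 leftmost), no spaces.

Step 1: G0=G0|G1=1|1=1 G1=0(const) G2=G4&G0=0&1=0 G3=G4=0 G4=(0+1>=1)=1 -> 10001
Step 2: G0=G0|G1=1|0=1 G1=0(const) G2=G4&G0=1&1=1 G3=G4=1 G4=(1+1>=1)=1 -> 10111
Step 3: G0=G0|G1=1|0=1 G1=0(const) G2=G4&G0=1&1=1 G3=G4=1 G4=(1+1>=1)=1 -> 10111
Step 4: G0=G0|G1=1|0=1 G1=0(const) G2=G4&G0=1&1=1 G3=G4=1 G4=(1+1>=1)=1 -> 10111
Step 5: G0=G0|G1=1|0=1 G1=0(const) G2=G4&G0=1&1=1 G3=G4=1 G4=(1+1>=1)=1 -> 10111

10111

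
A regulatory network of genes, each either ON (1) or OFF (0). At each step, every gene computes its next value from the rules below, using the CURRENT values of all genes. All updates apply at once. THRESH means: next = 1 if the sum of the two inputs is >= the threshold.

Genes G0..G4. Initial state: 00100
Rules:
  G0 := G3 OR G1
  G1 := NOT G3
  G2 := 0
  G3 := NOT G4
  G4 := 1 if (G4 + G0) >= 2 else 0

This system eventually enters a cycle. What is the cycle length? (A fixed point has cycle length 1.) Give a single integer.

Answer: 1

Derivation:
Step 0: 00100
Step 1: G0=G3|G1=0|0=0 G1=NOT G3=NOT 0=1 G2=0(const) G3=NOT G4=NOT 0=1 G4=(0+0>=2)=0 -> 01010
Step 2: G0=G3|G1=1|1=1 G1=NOT G3=NOT 1=0 G2=0(const) G3=NOT G4=NOT 0=1 G4=(0+0>=2)=0 -> 10010
Step 3: G0=G3|G1=1|0=1 G1=NOT G3=NOT 1=0 G2=0(const) G3=NOT G4=NOT 0=1 G4=(0+1>=2)=0 -> 10010
State from step 3 equals state from step 2 -> cycle length 1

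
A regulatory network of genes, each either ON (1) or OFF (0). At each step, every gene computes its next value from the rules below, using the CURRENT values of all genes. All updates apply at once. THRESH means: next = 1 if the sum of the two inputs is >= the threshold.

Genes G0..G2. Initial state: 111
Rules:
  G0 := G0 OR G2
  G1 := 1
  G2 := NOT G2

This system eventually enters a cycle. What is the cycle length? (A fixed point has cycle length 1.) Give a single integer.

Answer: 2

Derivation:
Step 0: 111
Step 1: G0=G0|G2=1|1=1 G1=1(const) G2=NOT G2=NOT 1=0 -> 110
Step 2: G0=G0|G2=1|0=1 G1=1(const) G2=NOT G2=NOT 0=1 -> 111
State from step 2 equals state from step 0 -> cycle length 2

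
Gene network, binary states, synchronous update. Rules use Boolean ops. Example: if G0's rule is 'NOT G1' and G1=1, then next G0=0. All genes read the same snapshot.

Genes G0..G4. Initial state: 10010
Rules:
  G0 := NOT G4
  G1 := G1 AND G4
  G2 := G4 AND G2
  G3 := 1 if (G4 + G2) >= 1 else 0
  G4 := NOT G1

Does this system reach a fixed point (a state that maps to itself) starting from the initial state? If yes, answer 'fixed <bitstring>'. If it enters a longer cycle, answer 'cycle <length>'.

Step 0: 10010
Step 1: G0=NOT G4=NOT 0=1 G1=G1&G4=0&0=0 G2=G4&G2=0&0=0 G3=(0+0>=1)=0 G4=NOT G1=NOT 0=1 -> 10001
Step 2: G0=NOT G4=NOT 1=0 G1=G1&G4=0&1=0 G2=G4&G2=1&0=0 G3=(1+0>=1)=1 G4=NOT G1=NOT 0=1 -> 00011
Step 3: G0=NOT G4=NOT 1=0 G1=G1&G4=0&1=0 G2=G4&G2=1&0=0 G3=(1+0>=1)=1 G4=NOT G1=NOT 0=1 -> 00011
Fixed point reached at step 2: 00011

Answer: fixed 00011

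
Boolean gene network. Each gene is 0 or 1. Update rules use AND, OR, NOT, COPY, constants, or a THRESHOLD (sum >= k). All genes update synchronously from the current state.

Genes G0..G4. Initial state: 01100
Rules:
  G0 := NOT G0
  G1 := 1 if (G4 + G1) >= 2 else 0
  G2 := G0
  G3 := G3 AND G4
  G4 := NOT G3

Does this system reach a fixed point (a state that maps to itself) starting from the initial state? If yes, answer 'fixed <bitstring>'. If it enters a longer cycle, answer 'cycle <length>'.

Answer: cycle 2

Derivation:
Step 0: 01100
Step 1: G0=NOT G0=NOT 0=1 G1=(0+1>=2)=0 G2=G0=0 G3=G3&G4=0&0=0 G4=NOT G3=NOT 0=1 -> 10001
Step 2: G0=NOT G0=NOT 1=0 G1=(1+0>=2)=0 G2=G0=1 G3=G3&G4=0&1=0 G4=NOT G3=NOT 0=1 -> 00101
Step 3: G0=NOT G0=NOT 0=1 G1=(1+0>=2)=0 G2=G0=0 G3=G3&G4=0&1=0 G4=NOT G3=NOT 0=1 -> 10001
Cycle of length 2 starting at step 1 -> no fixed point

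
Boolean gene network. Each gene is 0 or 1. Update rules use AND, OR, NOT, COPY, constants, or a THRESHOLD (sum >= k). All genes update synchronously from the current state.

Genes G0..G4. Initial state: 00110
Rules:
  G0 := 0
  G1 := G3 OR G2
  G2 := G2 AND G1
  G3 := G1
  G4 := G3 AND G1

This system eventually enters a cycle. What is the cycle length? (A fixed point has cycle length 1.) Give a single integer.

Step 0: 00110
Step 1: G0=0(const) G1=G3|G2=1|1=1 G2=G2&G1=1&0=0 G3=G1=0 G4=G3&G1=1&0=0 -> 01000
Step 2: G0=0(const) G1=G3|G2=0|0=0 G2=G2&G1=0&1=0 G3=G1=1 G4=G3&G1=0&1=0 -> 00010
Step 3: G0=0(const) G1=G3|G2=1|0=1 G2=G2&G1=0&0=0 G3=G1=0 G4=G3&G1=1&0=0 -> 01000
State from step 3 equals state from step 1 -> cycle length 2

Answer: 2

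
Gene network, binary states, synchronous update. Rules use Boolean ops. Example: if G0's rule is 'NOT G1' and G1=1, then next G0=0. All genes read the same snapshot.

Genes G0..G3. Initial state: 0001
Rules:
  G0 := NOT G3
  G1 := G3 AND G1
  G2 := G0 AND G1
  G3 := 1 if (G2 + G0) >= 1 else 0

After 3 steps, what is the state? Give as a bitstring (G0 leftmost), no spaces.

Step 1: G0=NOT G3=NOT 1=0 G1=G3&G1=1&0=0 G2=G0&G1=0&0=0 G3=(0+0>=1)=0 -> 0000
Step 2: G0=NOT G3=NOT 0=1 G1=G3&G1=0&0=0 G2=G0&G1=0&0=0 G3=(0+0>=1)=0 -> 1000
Step 3: G0=NOT G3=NOT 0=1 G1=G3&G1=0&0=0 G2=G0&G1=1&0=0 G3=(0+1>=1)=1 -> 1001

1001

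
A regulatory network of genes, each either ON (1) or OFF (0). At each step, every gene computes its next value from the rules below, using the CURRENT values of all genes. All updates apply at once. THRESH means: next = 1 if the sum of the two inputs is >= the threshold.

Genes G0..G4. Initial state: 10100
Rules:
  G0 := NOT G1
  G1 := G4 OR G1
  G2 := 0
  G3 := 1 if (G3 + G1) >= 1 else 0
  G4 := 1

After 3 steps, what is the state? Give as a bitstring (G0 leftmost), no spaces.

Step 1: G0=NOT G1=NOT 0=1 G1=G4|G1=0|0=0 G2=0(const) G3=(0+0>=1)=0 G4=1(const) -> 10001
Step 2: G0=NOT G1=NOT 0=1 G1=G4|G1=1|0=1 G2=0(const) G3=(0+0>=1)=0 G4=1(const) -> 11001
Step 3: G0=NOT G1=NOT 1=0 G1=G4|G1=1|1=1 G2=0(const) G3=(0+1>=1)=1 G4=1(const) -> 01011

01011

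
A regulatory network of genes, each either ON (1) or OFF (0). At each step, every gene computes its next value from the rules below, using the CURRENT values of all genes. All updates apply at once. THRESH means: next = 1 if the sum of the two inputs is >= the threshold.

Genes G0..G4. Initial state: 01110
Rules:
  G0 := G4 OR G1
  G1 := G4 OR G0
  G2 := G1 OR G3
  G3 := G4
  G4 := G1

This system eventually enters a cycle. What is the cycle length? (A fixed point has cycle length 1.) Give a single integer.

Step 0: 01110
Step 1: G0=G4|G1=0|1=1 G1=G4|G0=0|0=0 G2=G1|G3=1|1=1 G3=G4=0 G4=G1=1 -> 10101
Step 2: G0=G4|G1=1|0=1 G1=G4|G0=1|1=1 G2=G1|G3=0|0=0 G3=G4=1 G4=G1=0 -> 11010
Step 3: G0=G4|G1=0|1=1 G1=G4|G0=0|1=1 G2=G1|G3=1|1=1 G3=G4=0 G4=G1=1 -> 11101
Step 4: G0=G4|G1=1|1=1 G1=G4|G0=1|1=1 G2=G1|G3=1|0=1 G3=G4=1 G4=G1=1 -> 11111
Step 5: G0=G4|G1=1|1=1 G1=G4|G0=1|1=1 G2=G1|G3=1|1=1 G3=G4=1 G4=G1=1 -> 11111
State from step 5 equals state from step 4 -> cycle length 1

Answer: 1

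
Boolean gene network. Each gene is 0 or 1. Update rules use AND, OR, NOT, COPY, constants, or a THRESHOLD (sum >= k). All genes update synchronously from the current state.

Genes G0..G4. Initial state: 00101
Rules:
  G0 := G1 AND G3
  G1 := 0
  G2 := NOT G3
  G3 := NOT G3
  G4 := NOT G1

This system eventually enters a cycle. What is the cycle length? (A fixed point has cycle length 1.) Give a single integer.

Answer: 2

Derivation:
Step 0: 00101
Step 1: G0=G1&G3=0&0=0 G1=0(const) G2=NOT G3=NOT 0=1 G3=NOT G3=NOT 0=1 G4=NOT G1=NOT 0=1 -> 00111
Step 2: G0=G1&G3=0&1=0 G1=0(const) G2=NOT G3=NOT 1=0 G3=NOT G3=NOT 1=0 G4=NOT G1=NOT 0=1 -> 00001
Step 3: G0=G1&G3=0&0=0 G1=0(const) G2=NOT G3=NOT 0=1 G3=NOT G3=NOT 0=1 G4=NOT G1=NOT 0=1 -> 00111
State from step 3 equals state from step 1 -> cycle length 2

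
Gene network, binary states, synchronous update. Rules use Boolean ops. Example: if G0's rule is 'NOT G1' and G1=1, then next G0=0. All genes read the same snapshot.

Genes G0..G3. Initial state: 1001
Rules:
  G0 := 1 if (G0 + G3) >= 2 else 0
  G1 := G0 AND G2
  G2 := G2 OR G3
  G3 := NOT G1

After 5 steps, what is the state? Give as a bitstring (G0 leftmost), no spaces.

Step 1: G0=(1+1>=2)=1 G1=G0&G2=1&0=0 G2=G2|G3=0|1=1 G3=NOT G1=NOT 0=1 -> 1011
Step 2: G0=(1+1>=2)=1 G1=G0&G2=1&1=1 G2=G2|G3=1|1=1 G3=NOT G1=NOT 0=1 -> 1111
Step 3: G0=(1+1>=2)=1 G1=G0&G2=1&1=1 G2=G2|G3=1|1=1 G3=NOT G1=NOT 1=0 -> 1110
Step 4: G0=(1+0>=2)=0 G1=G0&G2=1&1=1 G2=G2|G3=1|0=1 G3=NOT G1=NOT 1=0 -> 0110
Step 5: G0=(0+0>=2)=0 G1=G0&G2=0&1=0 G2=G2|G3=1|0=1 G3=NOT G1=NOT 1=0 -> 0010

0010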